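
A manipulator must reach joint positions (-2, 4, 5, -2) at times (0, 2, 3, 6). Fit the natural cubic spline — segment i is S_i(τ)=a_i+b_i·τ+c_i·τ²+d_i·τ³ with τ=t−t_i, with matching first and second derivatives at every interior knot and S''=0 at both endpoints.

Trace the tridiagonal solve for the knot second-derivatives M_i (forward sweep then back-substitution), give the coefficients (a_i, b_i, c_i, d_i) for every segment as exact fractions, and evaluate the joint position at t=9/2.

  seg 0: a=-2 b=499/141 c=0 d=-19/141
  seg 1: a=4 b=271/141 c=-38/47 d=-16/141
  seg 2: a=5 b=-5/141 c=-54/47 d=6/47
S(9/2) = 525/188

Δ: Δ0=3, Δ1=1, Δ2=-7/3
row 1: diag=6, rhs=-12; c'=1/6, d'=-2
row 2: denom=8−1·1/6=47/6; d'=(-20−1·-2)/(47/6)=-108/47
back: M2=-108/47
back: M1=-2−1/6·-108/47=-76/47
M: M0=0, M1=-76/47, M2=-108/47, M3=0
seg 0: a=-2, c=M0/2=0, d=(M1−M0)/(6·2)=-19/141, b=Δ0−h0·(2M0+M1)/6=499/141
seg 1: a=4, c=M1/2=-38/47, d=(M2−M1)/(6·1)=-16/141, b=Δ1−h1·(2M1+M2)/6=271/141
seg 2: a=5, c=M2/2=-54/47, d=(M3−M2)/(6·3)=6/47, b=Δ2−h2·(2M2+M3)/6=-5/141
t_q=9/2 → seg 2, τ=3/2; S=5+-5/141·τ+-54/47·τ²+6/47·τ³=525/188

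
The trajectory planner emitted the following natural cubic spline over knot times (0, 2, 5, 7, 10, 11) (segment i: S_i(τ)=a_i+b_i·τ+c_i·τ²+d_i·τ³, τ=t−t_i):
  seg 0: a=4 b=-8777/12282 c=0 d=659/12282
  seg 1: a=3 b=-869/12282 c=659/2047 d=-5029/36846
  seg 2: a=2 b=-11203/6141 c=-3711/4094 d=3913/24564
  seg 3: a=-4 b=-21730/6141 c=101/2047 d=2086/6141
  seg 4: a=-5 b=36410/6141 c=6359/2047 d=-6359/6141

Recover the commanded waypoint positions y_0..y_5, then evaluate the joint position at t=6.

y_0 = S_0(0) = a_0 = 4
y_1 = S_1(0) = a_1 = 3
y_2 = S_2(0) = a_2 = 2
y_3 = S_3(0) = a_3 = -4
y_4 = S_4(0) = a_4 = -5
y_5 = S_4(1) = 3
t_q=6 is in segment 2 (τ=1); S_2(τ)=-4679/8188

y_0=4 y_1=3 y_2=2 y_3=-4 y_4=-5 y_5=3
S(6) = -4679/8188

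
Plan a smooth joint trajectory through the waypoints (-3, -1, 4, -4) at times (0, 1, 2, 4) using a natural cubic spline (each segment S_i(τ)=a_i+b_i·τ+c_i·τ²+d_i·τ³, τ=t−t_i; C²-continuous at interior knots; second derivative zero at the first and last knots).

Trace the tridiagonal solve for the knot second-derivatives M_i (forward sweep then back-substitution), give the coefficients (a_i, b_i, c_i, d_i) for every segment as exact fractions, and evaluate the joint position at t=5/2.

  seg 0: a=-3 b=19/23 c=0 d=27/23
  seg 1: a=-1 b=100/23 c=81/23 d=-66/23
  seg 2: a=4 b=64/23 c=-117/23 d=39/46
S(5/2) = 1555/368

Δ: Δ0=2, Δ1=5, Δ2=-4
row 1: diag=4, rhs=18; c'=1/4, d'=9/2
row 2: denom=6−1·1/4=23/4; d'=(-54−1·9/2)/(23/4)=-234/23
back: M2=-234/23
back: M1=9/2−1/4·-234/23=162/23
M: M0=0, M1=162/23, M2=-234/23, M3=0
seg 0: a=-3, c=M0/2=0, d=(M1−M0)/(6·1)=27/23, b=Δ0−h0·(2M0+M1)/6=19/23
seg 1: a=-1, c=M1/2=81/23, d=(M2−M1)/(6·1)=-66/23, b=Δ1−h1·(2M1+M2)/6=100/23
seg 2: a=4, c=M2/2=-117/23, d=(M3−M2)/(6·2)=39/46, b=Δ2−h2·(2M2+M3)/6=64/23
t_q=5/2 → seg 2, τ=1/2; S=4+64/23·τ+-117/23·τ²+39/46·τ³=1555/368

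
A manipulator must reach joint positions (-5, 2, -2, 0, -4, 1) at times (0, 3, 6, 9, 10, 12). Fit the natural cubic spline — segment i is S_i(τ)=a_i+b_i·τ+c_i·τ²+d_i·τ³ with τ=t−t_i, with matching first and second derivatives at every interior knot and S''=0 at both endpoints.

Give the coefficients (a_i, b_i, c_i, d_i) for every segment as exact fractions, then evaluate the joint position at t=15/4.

Δ: Δ0=7/3, Δ1=-4/3, Δ2=2/3, Δ3=-4, Δ4=5/2
row 1: diag=12, rhs=-22; c'=1/4, d'=-11/6
row 2: denom=12−3·1/4=45/4; d'=(12−3·-11/6)/(45/4)=14/9
row 3: denom=8−3·4/15=36/5; d'=(-28−3·14/9)/(36/5)=-245/54
row 4: denom=6−1·5/36=211/36; d'=(39−1·-245/54)/(211/36)=4702/633
back: M4=4702/633
back: M3=-245/54−5/36·4702/633=-1175/211
back: M2=14/9−4/15·-1175/211=5774/1899
back: M1=-11/6−1/4·5774/1899=-4925/1899
M: M0=0, M1=-4925/1899, M2=5774/1899, M3=-1175/211, M4=4702/633, M5=0
seg 0: a=-5, c=M0/2=0, d=(M1−M0)/(6·3)=-4925/34182, b=Δ0−h0·(2M0+M1)/6=13787/3798
seg 1: a=2, c=M1/2=-4925/3798, d=(M2−M1)/(6·3)=10699/34182, b=Δ1−h1·(2M1+M2)/6=-494/1899
seg 2: a=-2, c=M2/2=2887/1899, d=(M3−M2)/(6·3)=-16349/34182, b=Δ2−h2·(2M2+M3)/6=1559/3798
seg 3: a=0, c=M3/2=-1175/422, d=(M4−M3)/(6·1)=8227/3798, b=Δ3−h3·(2M3+M4)/6=-6422/1899
seg 4: a=-4, c=M4/2=2351/633, d=(M5−M4)/(6·2)=-2351/3798, b=Δ4−h4·(2M4+M5)/6=-9313/3798
t_q=15/4 → seg 1, τ=3/4; S=2+-494/1899·τ+-4925/3798·τ²+10699/34182·τ³=32613/27008

  seg 0: a=-5 b=13787/3798 c=0 d=-4925/34182
  seg 1: a=2 b=-494/1899 c=-4925/3798 d=10699/34182
  seg 2: a=-2 b=1559/3798 c=2887/1899 d=-16349/34182
  seg 3: a=0 b=-6422/1899 c=-1175/422 d=8227/3798
  seg 4: a=-4 b=-9313/3798 c=2351/633 d=-2351/3798
S(15/4) = 32613/27008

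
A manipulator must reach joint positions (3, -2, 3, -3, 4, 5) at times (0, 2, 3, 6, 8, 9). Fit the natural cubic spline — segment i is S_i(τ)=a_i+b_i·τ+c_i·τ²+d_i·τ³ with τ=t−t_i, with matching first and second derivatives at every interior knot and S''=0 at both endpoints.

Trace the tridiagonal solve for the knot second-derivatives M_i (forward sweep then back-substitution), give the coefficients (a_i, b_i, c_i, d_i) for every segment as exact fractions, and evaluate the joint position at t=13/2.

  seg 0: a=3 b=-3173/577 c=0 d=3461/4616
  seg 1: a=-2 b=4037/1154 c=10383/2308 d=-6917/2308
  seg 2: a=3 b=8089/2308 c=-2592/577 d=6133/6924
  seg 3: a=-3 b=539/1154 c=8031/2308 d=-4531/4616
  seg 4: a=4 b=1504/577 c=-2781/1154 d=927/1154
S(13/2) = -74567/36928

Δ: Δ0=-5/2, Δ1=5, Δ2=-2, Δ3=7/2, Δ4=1
row 1: diag=6, rhs=45; c'=1/6, d'=15/2
row 2: denom=8−1·1/6=47/6; d'=(-42−1·15/2)/(47/6)=-297/47
row 3: denom=10−3·18/47=416/47; d'=(33−3·-297/47)/(416/47)=1221/208
row 4: denom=6−2·47/208=577/104; d'=(-15−2·1221/208)/(577/104)=-2781/577
back: M4=-2781/577
back: M3=1221/208−47/208·-2781/577=8031/1154
back: M2=-297/47−18/47·8031/1154=-5184/577
back: M1=15/2−1/6·-5184/577=10383/1154
M: M0=0, M1=10383/1154, M2=-5184/577, M3=8031/1154, M4=-2781/577, M5=0
seg 0: a=3, c=M0/2=0, d=(M1−M0)/(6·2)=3461/4616, b=Δ0−h0·(2M0+M1)/6=-3173/577
seg 1: a=-2, c=M1/2=10383/2308, d=(M2−M1)/(6·1)=-6917/2308, b=Δ1−h1·(2M1+M2)/6=4037/1154
seg 2: a=3, c=M2/2=-2592/577, d=(M3−M2)/(6·3)=6133/6924, b=Δ2−h2·(2M2+M3)/6=8089/2308
seg 3: a=-3, c=M3/2=8031/2308, d=(M4−M3)/(6·2)=-4531/4616, b=Δ3−h3·(2M3+M4)/6=539/1154
seg 4: a=4, c=M4/2=-2781/1154, d=(M5−M4)/(6·1)=927/1154, b=Δ4−h4·(2M4+M5)/6=1504/577
t_q=13/2 → seg 3, τ=1/2; S=-3+539/1154·τ+8031/2308·τ²+-4531/4616·τ³=-74567/36928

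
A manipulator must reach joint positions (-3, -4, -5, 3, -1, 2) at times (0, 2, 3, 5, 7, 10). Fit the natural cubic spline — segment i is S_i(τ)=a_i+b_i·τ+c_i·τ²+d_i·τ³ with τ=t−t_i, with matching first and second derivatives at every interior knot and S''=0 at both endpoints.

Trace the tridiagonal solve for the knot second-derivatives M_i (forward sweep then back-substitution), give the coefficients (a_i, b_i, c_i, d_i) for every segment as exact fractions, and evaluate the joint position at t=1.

Δ: Δ0=-1/2, Δ1=-1, Δ2=4, Δ3=-2, Δ4=1
row 1: diag=6, rhs=-3; c'=1/6, d'=-1/2
row 2: denom=6−1·1/6=35/6; d'=(30−1·-1/2)/(35/6)=183/35
row 3: denom=8−2·12/35=256/35; d'=(-36−2·183/35)/(256/35)=-813/128
row 4: denom=10−2·35/128=605/64; d'=(18−2·-813/128)/(605/64)=393/121
back: M4=393/121
back: M3=-813/128−35/128·393/121=-876/121
back: M2=183/35−12/35·-876/121=933/121
back: M1=-1/2−1/6·933/121=-216/121
M: M0=0, M1=-216/121, M2=933/121, M3=-876/121, M4=393/121, M5=0
seg 0: a=-3, c=M0/2=0, d=(M1−M0)/(6·2)=-18/121, b=Δ0−h0·(2M0+M1)/6=23/242
seg 1: a=-4, c=M1/2=-108/121, d=(M2−M1)/(6·1)=383/242, b=Δ1−h1·(2M1+M2)/6=-409/242
seg 2: a=-5, c=M2/2=933/242, d=(M3−M2)/(6·2)=-603/484, b=Δ2−h2·(2M2+M3)/6=14/11
seg 3: a=3, c=M3/2=-438/121, d=(M4−M3)/(6·2)=423/484, b=Δ3−h3·(2M3+M4)/6=211/121
seg 4: a=-1, c=M4/2=393/242, d=(M5−M4)/(6·3)=-131/726, b=Δ4−h4·(2M4+M5)/6=-272/121
t_q=1 → seg 0, τ=1; S=-3+23/242·τ+0·τ²+-18/121·τ³=-739/242

  seg 0: a=-3 b=23/242 c=0 d=-18/121
  seg 1: a=-4 b=-409/242 c=-108/121 d=383/242
  seg 2: a=-5 b=14/11 c=933/242 d=-603/484
  seg 3: a=3 b=211/121 c=-438/121 d=423/484
  seg 4: a=-1 b=-272/121 c=393/242 d=-131/726
S(1) = -739/242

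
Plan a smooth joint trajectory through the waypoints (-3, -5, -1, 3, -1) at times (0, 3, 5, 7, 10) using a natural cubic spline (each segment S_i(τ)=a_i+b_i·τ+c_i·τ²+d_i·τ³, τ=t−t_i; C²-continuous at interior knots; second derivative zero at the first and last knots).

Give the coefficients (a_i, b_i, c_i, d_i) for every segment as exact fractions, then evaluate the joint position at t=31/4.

Δ: Δ0=-2/3, Δ1=2, Δ2=2, Δ3=-4/3
row 1: diag=10, rhs=16; c'=1/5, d'=8/5
row 2: denom=8−2·1/5=38/5; d'=(0−2·8/5)/(38/5)=-8/19
row 3: denom=10−2·5/19=180/19; d'=(-20−2·-8/19)/(180/19)=-91/45
back: M3=-91/45
back: M2=-8/19−5/19·-91/45=1/9
back: M1=8/5−1/5·1/9=71/45
M: M0=0, M1=71/45, M2=1/9, M3=-91/45, M4=0
seg 0: a=-3, c=M0/2=0, d=(M1−M0)/(6·3)=71/810, b=Δ0−h0·(2M0+M1)/6=-131/90
seg 1: a=-5, c=M1/2=71/90, d=(M2−M1)/(6·2)=-11/90, b=Δ1−h1·(2M1+M2)/6=41/45
seg 2: a=-1, c=M2/2=1/18, d=(M3−M2)/(6·2)=-8/45, b=Δ2−h2·(2M2+M3)/6=13/5
seg 3: a=3, c=M3/2=-91/90, d=(M4−M3)/(6·3)=91/810, b=Δ3−h3·(2M3+M4)/6=31/45
t_q=31/4 → seg 3, τ=3/4; S=3+31/45·τ+-91/90·τ²+91/810·τ³=1917/640

  seg 0: a=-3 b=-131/90 c=0 d=71/810
  seg 1: a=-5 b=41/45 c=71/90 d=-11/90
  seg 2: a=-1 b=13/5 c=1/18 d=-8/45
  seg 3: a=3 b=31/45 c=-91/90 d=91/810
S(31/4) = 1917/640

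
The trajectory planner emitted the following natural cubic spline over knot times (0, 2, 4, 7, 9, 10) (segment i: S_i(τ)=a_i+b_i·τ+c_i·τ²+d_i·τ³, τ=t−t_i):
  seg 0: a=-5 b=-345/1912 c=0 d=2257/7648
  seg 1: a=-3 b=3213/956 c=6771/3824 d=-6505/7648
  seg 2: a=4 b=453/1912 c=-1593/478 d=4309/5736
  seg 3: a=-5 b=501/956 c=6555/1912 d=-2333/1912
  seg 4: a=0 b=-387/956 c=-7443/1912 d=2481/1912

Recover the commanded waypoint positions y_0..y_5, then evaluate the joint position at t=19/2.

y_0 = S_0(0) = a_0 = -5
y_1 = S_1(0) = a_1 = -3
y_2 = S_2(0) = a_2 = 4
y_3 = S_3(0) = a_3 = -5
y_4 = S_4(0) = a_4 = 0
y_5 = S_4(1) = -3
t_q=19/2 is in segment 4 (τ=1/2); S_4(τ)=-15501/15296

y_0=-5 y_1=-3 y_2=4 y_3=-5 y_4=0 y_5=-3
S(19/2) = -15501/15296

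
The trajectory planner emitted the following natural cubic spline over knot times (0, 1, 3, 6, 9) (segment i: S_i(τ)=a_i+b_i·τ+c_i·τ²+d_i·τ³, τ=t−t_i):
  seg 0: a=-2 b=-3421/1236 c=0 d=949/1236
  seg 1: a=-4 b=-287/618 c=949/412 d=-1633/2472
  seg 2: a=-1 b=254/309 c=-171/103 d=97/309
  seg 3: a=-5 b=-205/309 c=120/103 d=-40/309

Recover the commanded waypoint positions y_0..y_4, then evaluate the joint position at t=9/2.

y_0 = S_0(0) = a_0 = -2
y_1 = S_1(0) = a_1 = -4
y_2 = S_2(0) = a_2 = -1
y_3 = S_3(0) = a_3 = -5
y_4 = S_3(3) = 0
t_q=9/2 is in segment 2 (τ=3/2); S_2(τ)=-2013/824

y_0=-2 y_1=-4 y_2=-1 y_3=-5 y_4=0
S(9/2) = -2013/824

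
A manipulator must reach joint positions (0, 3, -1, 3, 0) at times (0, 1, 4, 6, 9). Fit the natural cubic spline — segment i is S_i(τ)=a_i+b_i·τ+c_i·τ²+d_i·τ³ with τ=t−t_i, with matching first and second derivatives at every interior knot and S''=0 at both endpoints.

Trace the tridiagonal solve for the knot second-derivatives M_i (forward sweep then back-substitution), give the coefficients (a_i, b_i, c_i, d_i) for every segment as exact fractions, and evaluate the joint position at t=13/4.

  seg 0: a=0 b=428/113 c=0 d=-89/113
  seg 1: a=3 b=161/113 c=-267/113 d=1468/3051
  seg 2: a=-1 b=27/113 c=667/339 d=-737/1356
  seg 3: a=3 b=538/339 c=-877/678 d=877/6102
S(13/4) = -249/904

Δ: Δ0=3, Δ1=-4/3, Δ2=2, Δ3=-1
row 1: diag=8, rhs=-26; c'=3/8, d'=-13/4
row 2: denom=10−3·3/8=71/8; d'=(20−3·-13/4)/(71/8)=238/71
row 3: denom=10−2·16/71=678/71; d'=(-18−2·238/71)/(678/71)=-877/339
back: M3=-877/339
back: M2=238/71−16/71·-877/339=1334/339
back: M1=-13/4−3/8·1334/339=-534/113
M: M0=0, M1=-534/113, M2=1334/339, M3=-877/339, M4=0
seg 0: a=0, c=M0/2=0, d=(M1−M0)/(6·1)=-89/113, b=Δ0−h0·(2M0+M1)/6=428/113
seg 1: a=3, c=M1/2=-267/113, d=(M2−M1)/(6·3)=1468/3051, b=Δ1−h1·(2M1+M2)/6=161/113
seg 2: a=-1, c=M2/2=667/339, d=(M3−M2)/(6·2)=-737/1356, b=Δ2−h2·(2M2+M3)/6=27/113
seg 3: a=3, c=M3/2=-877/678, d=(M4−M3)/(6·3)=877/6102, b=Δ3−h3·(2M3+M4)/6=538/339
t_q=13/4 → seg 1, τ=9/4; S=3+161/113·τ+-267/113·τ²+1468/3051·τ³=-249/904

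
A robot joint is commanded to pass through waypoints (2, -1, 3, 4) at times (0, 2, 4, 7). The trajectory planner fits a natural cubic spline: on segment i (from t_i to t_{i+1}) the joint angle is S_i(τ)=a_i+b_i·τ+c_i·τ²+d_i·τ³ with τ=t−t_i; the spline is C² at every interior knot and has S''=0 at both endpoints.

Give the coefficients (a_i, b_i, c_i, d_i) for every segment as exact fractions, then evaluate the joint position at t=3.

Δ: Δ0=-3/2, Δ1=2, Δ2=1/3
row 1: diag=8, rhs=21; c'=1/4, d'=21/8
row 2: denom=10−2·1/4=19/2; d'=(-10−2·21/8)/(19/2)=-61/38
back: M2=-61/38
back: M1=21/8−1/4·-61/38=115/38
M: M0=0, M1=115/38, M2=-61/38, M3=0
seg 0: a=2, c=M0/2=0, d=(M1−M0)/(6·2)=115/456, b=Δ0−h0·(2M0+M1)/6=-143/57
seg 1: a=-1, c=M1/2=115/76, d=(M2−M1)/(6·2)=-22/57, b=Δ1−h1·(2M1+M2)/6=59/114
seg 2: a=3, c=M2/2=-61/76, d=(M3−M2)/(6·3)=61/684, b=Δ2−h2·(2M2+M3)/6=221/114
t_q=3 → seg 1, τ=1; S=-1+59/114·τ+115/76·τ²+-22/57·τ³=49/76

  seg 0: a=2 b=-143/57 c=0 d=115/456
  seg 1: a=-1 b=59/114 c=115/76 d=-22/57
  seg 2: a=3 b=221/114 c=-61/76 d=61/684
S(3) = 49/76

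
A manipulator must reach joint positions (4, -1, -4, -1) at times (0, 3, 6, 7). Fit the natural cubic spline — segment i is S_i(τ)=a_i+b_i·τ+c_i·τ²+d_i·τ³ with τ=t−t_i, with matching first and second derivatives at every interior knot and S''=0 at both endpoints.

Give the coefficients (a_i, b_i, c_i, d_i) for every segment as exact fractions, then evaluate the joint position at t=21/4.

Δ: Δ0=-5/3, Δ1=-1, Δ2=3
row 1: diag=12, rhs=4; c'=1/4, d'=1/3
row 2: denom=8−3·1/4=29/4; d'=(24−3·1/3)/(29/4)=92/29
back: M2=92/29
back: M1=1/3−1/4·92/29=-40/87
M: M0=0, M1=-40/87, M2=92/29, M3=0
seg 0: a=4, c=M0/2=0, d=(M1−M0)/(6·3)=-20/783, b=Δ0−h0·(2M0+M1)/6=-125/87
seg 1: a=-1, c=M1/2=-20/87, d=(M2−M1)/(6·3)=158/783, b=Δ1−h1·(2M1+M2)/6=-185/87
seg 2: a=-4, c=M2/2=46/29, d=(M3−M2)/(6·1)=-46/87, b=Δ2−h2·(2M2+M3)/6=169/87
t_q=21/4 → seg 1, τ=9/4; S=-1+-185/87·τ+-20/87·τ²+158/783·τ³=-4315/928

  seg 0: a=4 b=-125/87 c=0 d=-20/783
  seg 1: a=-1 b=-185/87 c=-20/87 d=158/783
  seg 2: a=-4 b=169/87 c=46/29 d=-46/87
S(21/4) = -4315/928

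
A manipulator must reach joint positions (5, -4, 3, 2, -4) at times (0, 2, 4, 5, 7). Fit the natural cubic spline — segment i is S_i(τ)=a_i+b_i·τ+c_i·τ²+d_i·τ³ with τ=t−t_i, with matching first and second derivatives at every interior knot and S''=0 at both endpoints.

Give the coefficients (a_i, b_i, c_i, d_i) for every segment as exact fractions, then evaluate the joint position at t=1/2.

  seg 0: a=5 b=-453/64 c=0 d=165/256
  seg 1: a=-4 b=21/32 c=495/128 d=-313/256
  seg 2: a=3 b=93/64 c=-111/32 d=65/64
  seg 3: a=2 b=-39/16 c=-27/64 d=9/128
S(1/2) = 3157/2048

Δ: Δ0=-9/2, Δ1=7/2, Δ2=-1, Δ3=-3
row 1: diag=8, rhs=48; c'=1/4, d'=6
row 2: denom=6−2·1/4=11/2; d'=(-27−2·6)/(11/2)=-78/11
row 3: denom=6−1·2/11=64/11; d'=(-12−1·-78/11)/(64/11)=-27/32
back: M3=-27/32
back: M2=-78/11−2/11·-27/32=-111/16
back: M1=6−1/4·-111/16=495/64
M: M0=0, M1=495/64, M2=-111/16, M3=-27/32, M4=0
seg 0: a=5, c=M0/2=0, d=(M1−M0)/(6·2)=165/256, b=Δ0−h0·(2M0+M1)/6=-453/64
seg 1: a=-4, c=M1/2=495/128, d=(M2−M1)/(6·2)=-313/256, b=Δ1−h1·(2M1+M2)/6=21/32
seg 2: a=3, c=M2/2=-111/32, d=(M3−M2)/(6·1)=65/64, b=Δ2−h2·(2M2+M3)/6=93/64
seg 3: a=2, c=M3/2=-27/64, d=(M4−M3)/(6·2)=9/128, b=Δ3−h3·(2M3+M4)/6=-39/16
t_q=1/2 → seg 0, τ=1/2; S=5+-453/64·τ+0·τ²+165/256·τ³=3157/2048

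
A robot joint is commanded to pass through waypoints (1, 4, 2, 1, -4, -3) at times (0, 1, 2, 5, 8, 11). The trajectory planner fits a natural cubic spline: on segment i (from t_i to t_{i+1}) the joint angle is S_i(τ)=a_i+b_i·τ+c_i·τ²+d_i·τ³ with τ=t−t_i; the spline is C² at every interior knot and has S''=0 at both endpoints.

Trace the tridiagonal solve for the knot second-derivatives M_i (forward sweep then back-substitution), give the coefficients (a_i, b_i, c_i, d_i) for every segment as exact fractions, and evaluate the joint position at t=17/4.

Δ: Δ0=3, Δ1=-2, Δ2=-1/3, Δ3=-5/3, Δ4=1/3
row 1: diag=4, rhs=-30; c'=1/4, d'=-15/2
row 2: denom=8−1·1/4=31/4; d'=(10−1·-15/2)/(31/4)=70/31
row 3: denom=12−3·12/31=336/31; d'=(-8−3·70/31)/(336/31)=-229/168
row 4: denom=12−3·31/112=1251/112; d'=(12−3·-229/168)/(1251/112)=1802/1251
back: M4=1802/1251
back: M3=-229/168−31/112·1802/1251=-2204/1251
back: M2=70/31−12/31·-2204/1251=1226/417
back: M1=-15/2−1/4·1226/417=-3434/417
M: M0=0, M1=-3434/417, M2=1226/417, M3=-2204/1251, M4=1802/1251, M5=0
seg 0: a=1, c=M0/2=0, d=(M1−M0)/(6·1)=-1717/1251, b=Δ0−h0·(2M0+M1)/6=5470/1251
seg 1: a=4, c=M1/2=-1717/417, d=(M2−M1)/(6·1)=2330/1251, b=Δ1−h1·(2M1+M2)/6=319/1251
seg 2: a=2, c=M2/2=613/417, d=(M3−M2)/(6·3)=-2941/11259, b=Δ2−h2·(2M2+M3)/6=-2993/1251
seg 3: a=1, c=M3/2=-1102/1251, d=(M4−M3)/(6·3)=2003/11259, b=Δ3−h3·(2M3+M4)/6=-782/1251
seg 4: a=-4, c=M4/2=901/1251, d=(M5−M4)/(6·3)=-901/11259, b=Δ4−h4·(2M4+M5)/6=-1385/1251
t_q=17/4 → seg 2, τ=9/4; S=2+-2993/1251·τ+613/417·τ²+-2941/11259·τ³=9639/8896

  seg 0: a=1 b=5470/1251 c=0 d=-1717/1251
  seg 1: a=4 b=319/1251 c=-1717/417 d=2330/1251
  seg 2: a=2 b=-2993/1251 c=613/417 d=-2941/11259
  seg 3: a=1 b=-782/1251 c=-1102/1251 d=2003/11259
  seg 4: a=-4 b=-1385/1251 c=901/1251 d=-901/11259
S(17/4) = 9639/8896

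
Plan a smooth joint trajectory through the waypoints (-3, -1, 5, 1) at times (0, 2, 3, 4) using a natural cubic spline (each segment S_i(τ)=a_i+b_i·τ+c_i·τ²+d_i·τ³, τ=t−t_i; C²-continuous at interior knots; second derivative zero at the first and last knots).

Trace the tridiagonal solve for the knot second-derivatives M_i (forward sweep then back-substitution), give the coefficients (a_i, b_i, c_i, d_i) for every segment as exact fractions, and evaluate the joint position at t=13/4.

  seg 0: a=-3 b=-37/23 c=0 d=15/23
  seg 1: a=-1 b=143/23 c=90/23 d=-95/23
  seg 2: a=5 b=38/23 c=-195/23 d=65/23
S(13/4) = 7253/1472

Δ: Δ0=1, Δ1=6, Δ2=-4
row 1: diag=6, rhs=30; c'=1/6, d'=5
row 2: denom=4−1·1/6=23/6; d'=(-60−1·5)/(23/6)=-390/23
back: M2=-390/23
back: M1=5−1/6·-390/23=180/23
M: M0=0, M1=180/23, M2=-390/23, M3=0
seg 0: a=-3, c=M0/2=0, d=(M1−M0)/(6·2)=15/23, b=Δ0−h0·(2M0+M1)/6=-37/23
seg 1: a=-1, c=M1/2=90/23, d=(M2−M1)/(6·1)=-95/23, b=Δ1−h1·(2M1+M2)/6=143/23
seg 2: a=5, c=M2/2=-195/23, d=(M3−M2)/(6·1)=65/23, b=Δ2−h2·(2M2+M3)/6=38/23
t_q=13/4 → seg 2, τ=1/4; S=5+38/23·τ+-195/23·τ²+65/23·τ³=7253/1472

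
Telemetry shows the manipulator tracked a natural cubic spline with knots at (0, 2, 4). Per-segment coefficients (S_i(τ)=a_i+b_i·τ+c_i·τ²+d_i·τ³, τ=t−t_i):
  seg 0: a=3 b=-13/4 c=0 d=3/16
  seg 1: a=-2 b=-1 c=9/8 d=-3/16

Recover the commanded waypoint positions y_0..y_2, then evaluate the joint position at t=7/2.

y_0=3 y_1=-2 y_2=-1
S(7/2) = -205/128

y_0 = S_0(0) = a_0 = 3
y_1 = S_1(0) = a_1 = -2
y_2 = S_1(2) = -1
t_q=7/2 is in segment 1 (τ=3/2); S_1(τ)=-205/128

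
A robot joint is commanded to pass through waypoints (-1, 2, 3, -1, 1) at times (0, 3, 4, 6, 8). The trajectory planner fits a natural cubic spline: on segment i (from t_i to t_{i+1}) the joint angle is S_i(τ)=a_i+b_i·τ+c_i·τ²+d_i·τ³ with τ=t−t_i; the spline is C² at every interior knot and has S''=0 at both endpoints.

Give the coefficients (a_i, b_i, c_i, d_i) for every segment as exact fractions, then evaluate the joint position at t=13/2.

  seg 0: a=-1 b=127/172 c=0 d=5/172
  seg 1: a=2 b=131/86 c=45/172 d=-135/172
  seg 2: a=3 b=-53/172 c=-90/43 d=429/688
  seg 3: a=-1 b=-103/86 c=567/344 d=-189/688
S(13/2) = -6721/5504

Δ: Δ0=1, Δ1=1, Δ2=-2, Δ3=1
row 1: diag=8, rhs=0; c'=1/8, d'=0
row 2: denom=6−1·1/8=47/8; d'=(-18−1·0)/(47/8)=-144/47
row 3: denom=8−2·16/47=344/47; d'=(18−2·-144/47)/(344/47)=567/172
back: M3=567/172
back: M2=-144/47−16/47·567/172=-180/43
back: M1=0−1/8·-180/43=45/86
M: M0=0, M1=45/86, M2=-180/43, M3=567/172, M4=0
seg 0: a=-1, c=M0/2=0, d=(M1−M0)/(6·3)=5/172, b=Δ0−h0·(2M0+M1)/6=127/172
seg 1: a=2, c=M1/2=45/172, d=(M2−M1)/(6·1)=-135/172, b=Δ1−h1·(2M1+M2)/6=131/86
seg 2: a=3, c=M2/2=-90/43, d=(M3−M2)/(6·2)=429/688, b=Δ2−h2·(2M2+M3)/6=-53/172
seg 3: a=-1, c=M3/2=567/344, d=(M4−M3)/(6·2)=-189/688, b=Δ3−h3·(2M3+M4)/6=-103/86
t_q=13/2 → seg 3, τ=1/2; S=-1+-103/86·τ+567/344·τ²+-189/688·τ³=-6721/5504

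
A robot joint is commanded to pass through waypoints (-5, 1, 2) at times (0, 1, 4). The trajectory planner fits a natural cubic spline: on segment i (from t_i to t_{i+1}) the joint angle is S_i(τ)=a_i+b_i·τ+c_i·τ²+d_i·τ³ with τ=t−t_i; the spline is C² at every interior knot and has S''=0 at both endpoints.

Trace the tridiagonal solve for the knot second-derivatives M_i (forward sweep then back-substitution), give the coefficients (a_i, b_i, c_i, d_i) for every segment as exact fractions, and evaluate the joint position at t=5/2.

  seg 0: a=-5 b=161/24 c=0 d=-17/24
  seg 1: a=1 b=55/12 c=-17/8 d=17/72
S(5/2) = 249/64

Δ: Δ0=6, Δ1=1/3
row 1: diag=8, rhs=-34; c'=3/8, d'=-17/4
back: M1=-17/4
M: M0=0, M1=-17/4, M2=0
seg 0: a=-5, c=M0/2=0, d=(M1−M0)/(6·1)=-17/24, b=Δ0−h0·(2M0+M1)/6=161/24
seg 1: a=1, c=M1/2=-17/8, d=(M2−M1)/(6·3)=17/72, b=Δ1−h1·(2M1+M2)/6=55/12
t_q=5/2 → seg 1, τ=3/2; S=1+55/12·τ+-17/8·τ²+17/72·τ³=249/64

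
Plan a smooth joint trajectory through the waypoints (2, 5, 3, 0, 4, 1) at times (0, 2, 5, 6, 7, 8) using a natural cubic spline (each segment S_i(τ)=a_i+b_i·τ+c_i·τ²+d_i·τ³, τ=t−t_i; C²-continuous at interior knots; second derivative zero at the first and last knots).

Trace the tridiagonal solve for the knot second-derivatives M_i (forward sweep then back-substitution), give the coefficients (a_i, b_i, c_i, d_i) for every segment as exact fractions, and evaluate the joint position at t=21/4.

  seg 0: a=2 b=9721/6150 c=0 d=-62/3075
  seg 1: a=5 b=8233/6150 c=-124/1025 d=-3367/18450
  seg 2: a=3 b=-13267/3075 c=-723/410 d=18929/6150
  seg 3: a=0 b=8563/6150 c=7657/1025 d=-5981/1230
  seg 4: a=4 b=5366/3075 c=-14591/2050 d=14591/6150
S(21/4) = 48787/26240

Δ: Δ0=3/2, Δ1=-2/3, Δ2=-3, Δ3=4, Δ4=-3
row 1: diag=10, rhs=-13; c'=3/10, d'=-13/10
row 2: denom=8−3·3/10=71/10; d'=(-14−3·-13/10)/(71/10)=-101/71
row 3: denom=4−1·10/71=274/71; d'=(42−1·-101/71)/(274/71)=3083/274
row 4: denom=4−1·71/274=1025/274; d'=(-42−1·3083/274)/(1025/274)=-14591/1025
back: M4=-14591/1025
back: M3=3083/274−71/274·-14591/1025=15314/1025
back: M2=-101/71−10/71·15314/1025=-723/205
back: M1=-13/10−3/10·-723/205=-248/1025
M: M0=0, M1=-248/1025, M2=-723/205, M3=15314/1025, M4=-14591/1025, M5=0
seg 0: a=2, c=M0/2=0, d=(M1−M0)/(6·2)=-62/3075, b=Δ0−h0·(2M0+M1)/6=9721/6150
seg 1: a=5, c=M1/2=-124/1025, d=(M2−M1)/(6·3)=-3367/18450, b=Δ1−h1·(2M1+M2)/6=8233/6150
seg 2: a=3, c=M2/2=-723/410, d=(M3−M2)/(6·1)=18929/6150, b=Δ2−h2·(2M2+M3)/6=-13267/3075
seg 3: a=0, c=M3/2=7657/1025, d=(M4−M3)/(6·1)=-5981/1230, b=Δ3−h3·(2M3+M4)/6=8563/6150
seg 4: a=4, c=M4/2=-14591/2050, d=(M5−M4)/(6·1)=14591/6150, b=Δ4−h4·(2M4+M5)/6=5366/3075
t_q=21/4 → seg 2, τ=1/4; S=3+-13267/3075·τ+-723/410·τ²+18929/6150·τ³=48787/26240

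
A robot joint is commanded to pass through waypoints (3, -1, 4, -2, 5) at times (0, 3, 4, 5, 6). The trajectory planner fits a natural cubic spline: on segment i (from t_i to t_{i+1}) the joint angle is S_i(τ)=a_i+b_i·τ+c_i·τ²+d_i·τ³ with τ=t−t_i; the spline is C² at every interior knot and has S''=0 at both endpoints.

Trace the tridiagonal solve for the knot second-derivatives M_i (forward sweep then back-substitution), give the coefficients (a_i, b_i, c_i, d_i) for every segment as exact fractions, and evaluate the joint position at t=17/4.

Δ: Δ0=-4/3, Δ1=5, Δ2=-6, Δ3=7
row 1: diag=8, rhs=38; c'=1/8, d'=19/4
row 2: denom=4−1·1/8=31/8; d'=(-66−1·19/4)/(31/8)=-566/31
row 3: denom=4−1·8/31=116/31; d'=(78−1·-566/31)/(116/31)=746/29
back: M3=746/29
back: M2=-566/31−8/31·746/29=-722/29
back: M1=19/4−1/8·-722/29=228/29
M: M0=0, M1=228/29, M2=-722/29, M3=746/29, M4=0
seg 0: a=3, c=M0/2=0, d=(M1−M0)/(6·3)=38/87, b=Δ0−h0·(2M0+M1)/6=-458/87
seg 1: a=-1, c=M1/2=114/29, d=(M2−M1)/(6·1)=-475/87, b=Δ1−h1·(2M1+M2)/6=568/87
seg 2: a=4, c=M2/2=-361/29, d=(M3−M2)/(6·1)=734/87, b=Δ2−h2·(2M2+M3)/6=-173/87
seg 3: a=-2, c=M3/2=373/29, d=(M4−M3)/(6·1)=-373/87, b=Δ3−h3·(2M3+M4)/6=-137/87
t_q=17/4 → seg 2, τ=1/4; S=4+-173/87·τ+-361/29·τ²+734/87·τ³=2651/928

  seg 0: a=3 b=-458/87 c=0 d=38/87
  seg 1: a=-1 b=568/87 c=114/29 d=-475/87
  seg 2: a=4 b=-173/87 c=-361/29 d=734/87
  seg 3: a=-2 b=-137/87 c=373/29 d=-373/87
S(17/4) = 2651/928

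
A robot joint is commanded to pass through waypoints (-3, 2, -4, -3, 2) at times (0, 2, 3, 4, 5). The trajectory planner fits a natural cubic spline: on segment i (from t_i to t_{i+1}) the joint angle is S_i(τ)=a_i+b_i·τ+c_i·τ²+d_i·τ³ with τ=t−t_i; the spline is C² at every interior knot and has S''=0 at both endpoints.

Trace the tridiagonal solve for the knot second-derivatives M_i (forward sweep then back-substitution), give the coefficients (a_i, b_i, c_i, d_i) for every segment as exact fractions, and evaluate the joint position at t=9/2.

Δ: Δ0=5/2, Δ1=-6, Δ2=1, Δ3=5
row 1: diag=6, rhs=-51; c'=1/6, d'=-17/2
row 2: denom=4−1·1/6=23/6; d'=(42−1·-17/2)/(23/6)=303/23
row 3: denom=4−1·6/23=86/23; d'=(24−1·303/23)/(86/23)=249/86
back: M3=249/86
back: M2=303/23−6/23·249/86=534/43
back: M1=-17/2−1/6·534/43=-909/86
M: M0=0, M1=-909/86, M2=534/43, M3=249/86, M4=0
seg 0: a=-3, c=M0/2=0, d=(M1−M0)/(6·2)=-303/344, b=Δ0−h0·(2M0+M1)/6=259/43
seg 1: a=2, c=M1/2=-909/172, d=(M2−M1)/(6·1)=659/172, b=Δ1−h1·(2M1+M2)/6=-391/86
seg 2: a=-4, c=M2/2=267/43, d=(M3−M2)/(6·1)=-273/172, b=Δ2−h2·(2M2+M3)/6=-623/172
seg 3: a=-3, c=M3/2=249/172, d=(M4−M3)/(6·1)=-83/172, b=Δ3−h3·(2M3+M4)/6=347/86
t_q=9/2 → seg 3, τ=1/2; S=-3+347/86·τ+249/172·τ²+-83/172·τ³=-937/1376

  seg 0: a=-3 b=259/43 c=0 d=-303/344
  seg 1: a=2 b=-391/86 c=-909/172 d=659/172
  seg 2: a=-4 b=-623/172 c=267/43 d=-273/172
  seg 3: a=-3 b=347/86 c=249/172 d=-83/172
S(9/2) = -937/1376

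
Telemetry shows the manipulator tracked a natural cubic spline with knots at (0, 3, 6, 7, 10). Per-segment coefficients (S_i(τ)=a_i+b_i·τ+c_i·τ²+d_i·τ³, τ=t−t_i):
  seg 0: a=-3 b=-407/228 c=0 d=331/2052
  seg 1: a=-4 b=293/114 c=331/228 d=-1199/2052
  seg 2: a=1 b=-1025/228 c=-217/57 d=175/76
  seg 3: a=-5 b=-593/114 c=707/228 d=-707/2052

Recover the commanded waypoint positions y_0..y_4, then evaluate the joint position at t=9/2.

y_0=-3 y_1=-4 y_2=1 y_3=-5 y_4=-2
S(9/2) = 699/608

y_0 = S_0(0) = a_0 = -3
y_1 = S_1(0) = a_1 = -4
y_2 = S_2(0) = a_2 = 1
y_3 = S_3(0) = a_3 = -5
y_4 = S_3(3) = -2
t_q=9/2 is in segment 1 (τ=3/2); S_1(τ)=699/608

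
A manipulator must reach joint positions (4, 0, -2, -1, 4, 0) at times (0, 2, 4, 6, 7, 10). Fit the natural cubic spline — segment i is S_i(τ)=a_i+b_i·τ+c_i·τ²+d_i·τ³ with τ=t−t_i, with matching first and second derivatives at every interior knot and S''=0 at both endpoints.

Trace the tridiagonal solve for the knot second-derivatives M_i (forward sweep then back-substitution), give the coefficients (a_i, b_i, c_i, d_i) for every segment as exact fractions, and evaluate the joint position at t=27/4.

  seg 0: a=4 b=-8809/3846 c=0 d=1117/15384
  seg 1: a=0 b=-2729/1923 c=1117/2564 d=-1739/15384
  seg 2: a=-2 b=-3973/3846 c=-311/1282 d=3881/7692
  seg 3: a=-1 b=15581/3846 c=1785/641 d=-7061/3846
  seg 4: a=4 b=7909/1923 c=-3491/1282 d=3491/11538
S(27/4) = 232219/82048

Δ: Δ0=-2, Δ1=-1, Δ2=1/2, Δ3=5, Δ4=-4/3
row 1: diag=8, rhs=6; c'=1/4, d'=3/4
row 2: denom=8−2·1/4=15/2; d'=(9−2·3/4)/(15/2)=1
row 3: denom=6−2·4/15=82/15; d'=(27−2·1)/(82/15)=375/82
row 4: denom=8−1·15/82=641/82; d'=(-38−1·375/82)/(641/82)=-3491/641
back: M4=-3491/641
back: M3=375/82−15/82·-3491/641=3570/641
back: M2=1−4/15·3570/641=-311/641
back: M1=3/4−1/4·-311/641=1117/1282
M: M0=0, M1=1117/1282, M2=-311/641, M3=3570/641, M4=-3491/641, M5=0
seg 0: a=4, c=M0/2=0, d=(M1−M0)/(6·2)=1117/15384, b=Δ0−h0·(2M0+M1)/6=-8809/3846
seg 1: a=0, c=M1/2=1117/2564, d=(M2−M1)/(6·2)=-1739/15384, b=Δ1−h1·(2M1+M2)/6=-2729/1923
seg 2: a=-2, c=M2/2=-311/1282, d=(M3−M2)/(6·2)=3881/7692, b=Δ2−h2·(2M2+M3)/6=-3973/3846
seg 3: a=-1, c=M3/2=1785/641, d=(M4−M3)/(6·1)=-7061/3846, b=Δ3−h3·(2M3+M4)/6=15581/3846
seg 4: a=4, c=M4/2=-3491/1282, d=(M5−M4)/(6·3)=3491/11538, b=Δ4−h4·(2M4+M5)/6=7909/1923
t_q=27/4 → seg 3, τ=3/4; S=-1+15581/3846·τ+1785/641·τ²+-7061/3846·τ³=232219/82048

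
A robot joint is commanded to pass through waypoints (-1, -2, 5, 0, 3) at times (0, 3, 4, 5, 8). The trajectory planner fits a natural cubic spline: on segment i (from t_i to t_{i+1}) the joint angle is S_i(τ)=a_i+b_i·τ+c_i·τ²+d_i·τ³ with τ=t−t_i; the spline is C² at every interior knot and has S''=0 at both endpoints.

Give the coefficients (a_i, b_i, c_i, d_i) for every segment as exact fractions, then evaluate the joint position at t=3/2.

  seg 0: a=-1 b=-89/20 c=0 d=247/540
  seg 1: a=-2 b=79/10 c=247/60 d=-301/60
  seg 2: a=5 b=13/12 c=-164/15 d=97/20
  seg 3: a=0 b=-187/30 c=217/60 d=-217/540
S(3/2) = -981/160

Δ: Δ0=-1/3, Δ1=7, Δ2=-5, Δ3=1
row 1: diag=8, rhs=44; c'=1/8, d'=11/2
row 2: denom=4−1·1/8=31/8; d'=(-72−1·11/2)/(31/8)=-20
row 3: denom=8−1·8/31=240/31; d'=(36−1·-20)/(240/31)=217/30
back: M3=217/30
back: M2=-20−8/31·217/30=-328/15
back: M1=11/2−1/8·-328/15=247/30
M: M0=0, M1=247/30, M2=-328/15, M3=217/30, M4=0
seg 0: a=-1, c=M0/2=0, d=(M1−M0)/(6·3)=247/540, b=Δ0−h0·(2M0+M1)/6=-89/20
seg 1: a=-2, c=M1/2=247/60, d=(M2−M1)/(6·1)=-301/60, b=Δ1−h1·(2M1+M2)/6=79/10
seg 2: a=5, c=M2/2=-164/15, d=(M3−M2)/(6·1)=97/20, b=Δ2−h2·(2M2+M3)/6=13/12
seg 3: a=0, c=M3/2=217/60, d=(M4−M3)/(6·3)=-217/540, b=Δ3−h3·(2M3+M4)/6=-187/30
t_q=3/2 → seg 0, τ=3/2; S=-1+-89/20·τ+0·τ²+247/540·τ³=-981/160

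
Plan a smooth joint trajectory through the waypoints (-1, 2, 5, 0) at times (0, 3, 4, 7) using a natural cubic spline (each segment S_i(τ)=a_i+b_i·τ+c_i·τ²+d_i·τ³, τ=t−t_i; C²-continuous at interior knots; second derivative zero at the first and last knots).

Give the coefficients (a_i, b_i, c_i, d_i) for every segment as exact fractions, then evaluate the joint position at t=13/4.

  seg 0: a=-1 b=1/63 c=0 d=62/567
  seg 1: a=2 b=187/63 c=62/63 d=-20/21
  seg 2: a=5 b=131/63 c=-118/63 d=118/567
S(13/4) = 937/336

Δ: Δ0=1, Δ1=3, Δ2=-5/3
row 1: diag=8, rhs=12; c'=1/8, d'=3/2
row 2: denom=8−1·1/8=63/8; d'=(-28−1·3/2)/(63/8)=-236/63
back: M2=-236/63
back: M1=3/2−1/8·-236/63=124/63
M: M0=0, M1=124/63, M2=-236/63, M3=0
seg 0: a=-1, c=M0/2=0, d=(M1−M0)/(6·3)=62/567, b=Δ0−h0·(2M0+M1)/6=1/63
seg 1: a=2, c=M1/2=62/63, d=(M2−M1)/(6·1)=-20/21, b=Δ1−h1·(2M1+M2)/6=187/63
seg 2: a=5, c=M2/2=-118/63, d=(M3−M2)/(6·3)=118/567, b=Δ2−h2·(2M2+M3)/6=131/63
t_q=13/4 → seg 1, τ=1/4; S=2+187/63·τ+62/63·τ²+-20/21·τ³=937/336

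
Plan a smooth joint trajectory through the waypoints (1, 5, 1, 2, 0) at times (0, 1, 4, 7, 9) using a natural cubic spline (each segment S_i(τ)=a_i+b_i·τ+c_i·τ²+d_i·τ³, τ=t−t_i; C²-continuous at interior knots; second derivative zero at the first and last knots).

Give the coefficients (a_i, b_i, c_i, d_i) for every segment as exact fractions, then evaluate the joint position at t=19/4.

Δ: Δ0=4, Δ1=-4/3, Δ2=1/3, Δ3=-1
row 1: diag=8, rhs=-32; c'=3/8, d'=-4
row 2: denom=12−3·3/8=87/8; d'=(10−3·-4)/(87/8)=176/87
row 3: denom=10−3·8/29=266/29; d'=(-8−3·176/87)/(266/29)=-204/133
back: M3=-204/133
back: M2=176/87−8/29·-204/133=976/399
back: M1=-4−3/8·976/399=-654/133
M: M0=0, M1=-654/133, M2=976/399, M3=-204/133, M4=0
seg 0: a=1, c=M0/2=0, d=(M1−M0)/(6·1)=-109/133, b=Δ0−h0·(2M0+M1)/6=641/133
seg 1: a=5, c=M1/2=-327/133, d=(M2−M1)/(6·3)=1469/3591, b=Δ1−h1·(2M1+M2)/6=314/133
seg 2: a=1, c=M2/2=488/399, d=(M3−M2)/(6·3)=-794/3591, b=Δ2−h2·(2M2+M3)/6=-179/133
seg 3: a=2, c=M3/2=-102/133, d=(M4−M3)/(6·2)=17/133, b=Δ3−h3·(2M3+M4)/6=3/133
t_q=19/4 → seg 2, τ=3/4; S=1+-179/133·τ+488/399·τ²+-794/3591·τ³=2491/4256

  seg 0: a=1 b=641/133 c=0 d=-109/133
  seg 1: a=5 b=314/133 c=-327/133 d=1469/3591
  seg 2: a=1 b=-179/133 c=488/399 d=-794/3591
  seg 3: a=2 b=3/133 c=-102/133 d=17/133
S(19/4) = 2491/4256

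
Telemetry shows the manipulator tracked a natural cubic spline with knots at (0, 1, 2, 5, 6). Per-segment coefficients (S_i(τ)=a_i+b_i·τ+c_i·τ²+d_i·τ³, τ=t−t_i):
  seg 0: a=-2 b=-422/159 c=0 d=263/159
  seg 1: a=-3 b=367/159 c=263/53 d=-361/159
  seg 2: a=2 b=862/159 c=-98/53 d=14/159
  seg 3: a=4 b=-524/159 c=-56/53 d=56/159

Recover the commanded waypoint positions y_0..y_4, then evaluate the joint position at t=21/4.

y_0 = S_0(0) = a_0 = -2
y_1 = S_1(0) = a_1 = -3
y_2 = S_2(0) = a_2 = 2
y_3 = S_3(0) = a_3 = 4
y_4 = S_3(1) = 0
t_q=21/4 is in segment 3 (τ=1/4); S_3(τ)=1321/424

y_0=-2 y_1=-3 y_2=2 y_3=4 y_4=0
S(21/4) = 1321/424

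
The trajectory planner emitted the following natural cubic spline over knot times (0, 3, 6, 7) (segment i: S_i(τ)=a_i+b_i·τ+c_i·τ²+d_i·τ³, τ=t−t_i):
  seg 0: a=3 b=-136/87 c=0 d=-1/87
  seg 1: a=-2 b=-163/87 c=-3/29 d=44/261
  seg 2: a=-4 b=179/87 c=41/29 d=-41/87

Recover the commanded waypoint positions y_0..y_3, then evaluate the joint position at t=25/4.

y_0=3 y_1=-2 y_2=-4 y_3=-1
S(25/4) = -6319/1856

y_0 = S_0(0) = a_0 = 3
y_1 = S_1(0) = a_1 = -2
y_2 = S_2(0) = a_2 = -4
y_3 = S_2(1) = -1
t_q=25/4 is in segment 2 (τ=1/4); S_2(τ)=-6319/1856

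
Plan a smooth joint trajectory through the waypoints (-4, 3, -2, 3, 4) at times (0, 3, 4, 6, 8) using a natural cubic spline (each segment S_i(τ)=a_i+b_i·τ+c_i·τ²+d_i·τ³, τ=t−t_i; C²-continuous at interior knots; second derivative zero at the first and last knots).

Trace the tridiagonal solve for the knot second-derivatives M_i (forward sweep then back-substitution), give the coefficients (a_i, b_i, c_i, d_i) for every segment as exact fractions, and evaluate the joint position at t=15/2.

Δ: Δ0=7/3, Δ1=-5, Δ2=5/2, Δ3=1/2
row 1: diag=8, rhs=-44; c'=1/8, d'=-11/2
row 2: denom=6−1·1/8=47/8; d'=(45−1·-11/2)/(47/8)=404/47
row 3: denom=8−2·16/47=344/47; d'=(-12−2·404/47)/(344/47)=-343/86
back: M3=-343/86
back: M2=404/47−16/47·-343/86=428/43
back: M1=-11/2−1/8·428/43=-290/43
M: M0=0, M1=-290/43, M2=428/43, M3=-343/86, M4=0
seg 0: a=-4, c=M0/2=0, d=(M1−M0)/(6·3)=-145/387, b=Δ0−h0·(2M0+M1)/6=736/129
seg 1: a=3, c=M1/2=-145/43, d=(M2−M1)/(6·1)=359/129, b=Δ1−h1·(2M1+M2)/6=-569/129
seg 2: a=-2, c=M2/2=214/43, d=(M3−M2)/(6·2)=-1199/1032, b=Δ2−h2·(2M2+M3)/6=-362/129
seg 3: a=3, c=M3/2=-343/172, d=(M4−M3)/(6·2)=343/1032, b=Δ3−h3·(2M3+M4)/6=815/258
t_q=15/2 → seg 3, τ=3/2; S=3+815/258·τ+-343/172·τ²+343/1032·τ³=12035/2752

  seg 0: a=-4 b=736/129 c=0 d=-145/387
  seg 1: a=3 b=-569/129 c=-145/43 d=359/129
  seg 2: a=-2 b=-362/129 c=214/43 d=-1199/1032
  seg 3: a=3 b=815/258 c=-343/172 d=343/1032
S(15/2) = 12035/2752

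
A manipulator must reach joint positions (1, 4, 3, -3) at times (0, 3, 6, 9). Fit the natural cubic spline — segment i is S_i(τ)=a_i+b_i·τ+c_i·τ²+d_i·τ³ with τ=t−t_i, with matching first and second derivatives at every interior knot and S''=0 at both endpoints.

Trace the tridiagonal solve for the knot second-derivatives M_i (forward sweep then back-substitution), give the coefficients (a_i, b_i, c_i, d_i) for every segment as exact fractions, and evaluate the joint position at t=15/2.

Δ: Δ0=1, Δ1=-1/3, Δ2=-2
row 1: diag=12, rhs=-8; c'=1/4, d'=-2/3
row 2: denom=12−3·1/4=45/4; d'=(-10−3·-2/3)/(45/4)=-32/45
back: M2=-32/45
back: M1=-2/3−1/4·-32/45=-22/45
M: M0=0, M1=-22/45, M2=-32/45, M3=0
seg 0: a=1, c=M0/2=0, d=(M1−M0)/(6·3)=-11/405, b=Δ0−h0·(2M0+M1)/6=56/45
seg 1: a=4, c=M1/2=-11/45, d=(M2−M1)/(6·3)=-1/81, b=Δ1−h1·(2M1+M2)/6=23/45
seg 2: a=3, c=M2/2=-16/45, d=(M3−M2)/(6·3)=16/405, b=Δ2−h2·(2M2+M3)/6=-58/45
t_q=15/2 → seg 2, τ=3/2; S=3+-58/45·τ+-16/45·τ²+16/405·τ³=2/5

  seg 0: a=1 b=56/45 c=0 d=-11/405
  seg 1: a=4 b=23/45 c=-11/45 d=-1/81
  seg 2: a=3 b=-58/45 c=-16/45 d=16/405
S(15/2) = 2/5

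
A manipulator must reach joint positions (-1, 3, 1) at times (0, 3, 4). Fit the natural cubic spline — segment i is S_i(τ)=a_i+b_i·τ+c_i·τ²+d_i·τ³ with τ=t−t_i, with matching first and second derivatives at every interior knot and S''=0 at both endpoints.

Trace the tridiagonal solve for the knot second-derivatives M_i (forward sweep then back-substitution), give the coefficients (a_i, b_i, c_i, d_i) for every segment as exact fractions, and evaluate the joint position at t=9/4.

  seg 0: a=-1 b=31/12 c=0 d=-5/36
  seg 1: a=3 b=-7/6 c=-5/4 d=5/12
S(9/4) = 827/256

Δ: Δ0=4/3, Δ1=-2
row 1: diag=8, rhs=-20; c'=1/8, d'=-5/2
back: M1=-5/2
M: M0=0, M1=-5/2, M2=0
seg 0: a=-1, c=M0/2=0, d=(M1−M0)/(6·3)=-5/36, b=Δ0−h0·(2M0+M1)/6=31/12
seg 1: a=3, c=M1/2=-5/4, d=(M2−M1)/(6·1)=5/12, b=Δ1−h1·(2M1+M2)/6=-7/6
t_q=9/4 → seg 0, τ=9/4; S=-1+31/12·τ+0·τ²+-5/36·τ³=827/256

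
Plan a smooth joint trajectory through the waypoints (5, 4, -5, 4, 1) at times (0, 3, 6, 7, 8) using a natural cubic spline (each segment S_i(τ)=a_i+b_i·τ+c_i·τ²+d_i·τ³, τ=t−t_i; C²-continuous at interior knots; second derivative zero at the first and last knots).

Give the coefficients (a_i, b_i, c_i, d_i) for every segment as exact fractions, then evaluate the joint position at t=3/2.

Δ: Δ0=-1/3, Δ1=-3, Δ2=9, Δ3=-3
row 1: diag=12, rhs=-16; c'=1/4, d'=-4/3
row 2: denom=8−3·1/4=29/4; d'=(72−3·-4/3)/(29/4)=304/29
row 3: denom=4−1·4/29=112/29; d'=(-72−1·304/29)/(112/29)=-299/14
back: M3=-299/14
back: M2=304/29−4/29·-299/14=94/7
back: M1=-4/3−1/4·94/7=-197/42
M: M0=0, M1=-197/42, M2=94/7, M3=-299/14, M4=0
seg 0: a=5, c=M0/2=0, d=(M1−M0)/(6·3)=-197/756, b=Δ0−h0·(2M0+M1)/6=169/84
seg 1: a=4, c=M1/2=-197/84, d=(M2−M1)/(6·3)=761/756, b=Δ1−h1·(2M1+M2)/6=-211/42
seg 2: a=-5, c=M2/2=47/7, d=(M3−M2)/(6·1)=-487/84, b=Δ2−h2·(2M2+M3)/6=97/12
seg 3: a=4, c=M3/2=-299/28, d=(M4−M3)/(6·1)=299/84, b=Δ3−h3·(2M3+M4)/6=173/42
t_q=3/2 → seg 0, τ=3/2; S=5+169/84·τ+0·τ²+-197/756·τ³=1599/224

  seg 0: a=5 b=169/84 c=0 d=-197/756
  seg 1: a=4 b=-211/42 c=-197/84 d=761/756
  seg 2: a=-5 b=97/12 c=47/7 d=-487/84
  seg 3: a=4 b=173/42 c=-299/28 d=299/84
S(3/2) = 1599/224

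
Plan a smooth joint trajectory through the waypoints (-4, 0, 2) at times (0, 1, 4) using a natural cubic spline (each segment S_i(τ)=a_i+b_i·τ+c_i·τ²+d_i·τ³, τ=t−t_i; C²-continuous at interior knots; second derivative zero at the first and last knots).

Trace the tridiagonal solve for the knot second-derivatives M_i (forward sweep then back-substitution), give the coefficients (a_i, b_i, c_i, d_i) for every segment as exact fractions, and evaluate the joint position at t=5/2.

  seg 0: a=-4 b=53/12 c=0 d=-5/12
  seg 1: a=0 b=19/6 c=-5/4 d=5/36
S(5/2) = 77/32

Δ: Δ0=4, Δ1=2/3
row 1: diag=8, rhs=-20; c'=3/8, d'=-5/2
back: M1=-5/2
M: M0=0, M1=-5/2, M2=0
seg 0: a=-4, c=M0/2=0, d=(M1−M0)/(6·1)=-5/12, b=Δ0−h0·(2M0+M1)/6=53/12
seg 1: a=0, c=M1/2=-5/4, d=(M2−M1)/(6·3)=5/36, b=Δ1−h1·(2M1+M2)/6=19/6
t_q=5/2 → seg 1, τ=3/2; S=0+19/6·τ+-5/4·τ²+5/36·τ³=77/32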